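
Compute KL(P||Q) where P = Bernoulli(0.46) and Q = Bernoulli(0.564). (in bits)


KL = p*log2(p/q) + (1-p)*log2((1-p)/(1-q)) = 0.46*log2(0.46/0.564) + 0.54*log2(0.54/0.436) = 0.0314

0.0314 bits


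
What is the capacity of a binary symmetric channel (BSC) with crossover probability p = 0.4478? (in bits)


H(p) = -p*log2(p) - (1-p)*log2(1-p) = -0.4478*log2(0.4478) - 0.5522*log2(0.5522) = 0.519033 + 0.473090 = 0.9921. C = 1 - H(p) = 1 - 0.9921 = 0.0079

0.0079 bits


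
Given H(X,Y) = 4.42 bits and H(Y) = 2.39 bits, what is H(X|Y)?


H(X|Y) = H(X,Y) - H(Y) = 4.42 - 2.39 = 2.03

2.03 bits


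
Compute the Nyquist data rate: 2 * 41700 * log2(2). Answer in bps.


Rate = 2 * B * log2(M) = 2 * 41700 * 1.0 = 83400.0

83400.0 bps


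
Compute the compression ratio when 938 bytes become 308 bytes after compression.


Ratio = original / compressed = 938 / 308 = 3.0455

3.0455


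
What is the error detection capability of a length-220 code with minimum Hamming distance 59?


Detection capability = d_min - 1 = 59 - 1 = 58

58 errors


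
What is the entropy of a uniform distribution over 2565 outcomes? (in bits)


H = log2(n) = log2(2565) = 11.3247

11.3247 bits


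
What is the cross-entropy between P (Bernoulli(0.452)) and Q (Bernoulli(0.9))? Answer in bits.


H(P,Q) = -p*log2(q) - (1-p)*log2(1-q). -0.452*log2(0.9) = 0.068705; -0.548*log2(0.1) = 1.820417. H(P,Q) = 0.068705 + 1.820417 = 1.8891

1.8891 bits


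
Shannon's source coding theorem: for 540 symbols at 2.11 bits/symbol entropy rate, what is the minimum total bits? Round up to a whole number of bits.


Minimum bits >= n * H = 540 * 2.11 = 1139.4, rounded up to a whole number of bits = 1140

1140 bits


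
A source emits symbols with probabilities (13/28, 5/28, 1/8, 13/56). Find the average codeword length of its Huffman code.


Huffman construction (repeatedly merge the two least-probable nodes; each merge adds 1 bit to every symbol beneath it): 1/8 + 5/28 = 17/56; 13/56 + 17/56 = 15/28; 13/28 + 15/28 = 1. Resulting codeword lengths (in the order the probabilities were given): (1, 3, 3, 2). L_avg = sum(p_i * l_i) = 13/28*1 + 5/28*3 + 1/8*3 + 13/56*2 = 103/56 = 1.8393

1.8393 bits


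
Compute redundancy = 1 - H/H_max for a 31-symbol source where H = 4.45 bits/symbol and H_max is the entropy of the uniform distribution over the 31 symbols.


H_max = log2(K) = log2(31) = 4.9542 bits/symbol. Redundancy = 1 - H/H_max = 1 - 4.45/4.9542 = 1 - 0.8982 = 0.1018

0.1018


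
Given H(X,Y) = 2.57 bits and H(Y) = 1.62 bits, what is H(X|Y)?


H(X|Y) = H(X,Y) - H(Y) = 2.57 - 1.62 = 0.95

0.95 bits


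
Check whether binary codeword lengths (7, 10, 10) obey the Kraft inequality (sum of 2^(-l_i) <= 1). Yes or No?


Kraft sum = sum(2^(-l_i)) = 0.0098, need <= 1. Result: satisfied (a binary prefix-free code with these lengths exists)

Yes


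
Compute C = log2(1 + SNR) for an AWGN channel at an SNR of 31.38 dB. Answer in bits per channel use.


SNR_linear = 10^(31.38/10) = 1374.042; C = log2(1 + SNR_linear) = log2(1 + 1374.042) = 10.4253

10.4253 bits/channel use


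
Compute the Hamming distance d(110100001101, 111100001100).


Count differing positions: . . ^ . . . . . . . . ^ = 2 differences

2


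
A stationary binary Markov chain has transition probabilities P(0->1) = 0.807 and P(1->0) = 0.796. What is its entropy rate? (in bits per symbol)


Stationary distribution: pi_0 = p10/(p01+p10) = 0.4966, pi_1 = 0.5034. Entropy rate H' = pi_0*H(p01) + pi_1*H(p10) = 0.4966*0.7077 + 0.5034*0.7299 = 0.7189

0.7189 bits/symbol


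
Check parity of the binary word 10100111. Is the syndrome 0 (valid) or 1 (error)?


Syndrome = XOR of all bits = 1 XOR 0 XOR 1 XOR 0 XOR 0 XOR 1 XOR 1 XOR 1 = 1

1


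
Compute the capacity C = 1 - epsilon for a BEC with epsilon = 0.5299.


C = 1 - epsilon = 1 - 0.5299 = 0.4701

0.4701 bits


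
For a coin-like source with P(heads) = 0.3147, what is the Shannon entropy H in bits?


H = -p*log2(p) - (1-p)*log2(1-p). -0.3147*log2(0.3147) = 0.524904; -0.6853*log2(0.6853) = 0.373620. H = 0.524904 + 0.373620 = 0.8985

0.8985 bits


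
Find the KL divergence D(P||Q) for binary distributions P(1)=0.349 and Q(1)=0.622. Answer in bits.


KL = p*log2(p/q) + (1-p)*log2((1-p)/(1-q)) = 0.349*log2(0.349/0.622) + 0.651*log2(0.651/0.378) = 0.2196

0.2196 bits


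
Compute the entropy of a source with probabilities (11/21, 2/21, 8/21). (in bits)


H = -sum(p_i * log2(p_i)). Terms: -(11/21)*log2(11/21) = 0.488654; -(2/21)*log2(2/21) = 0.323078; -(8/21)*log2(8/21) = 0.530407. H = 0.488654 + 0.323078 + 0.530407 = 1.3421

1.3421 bits


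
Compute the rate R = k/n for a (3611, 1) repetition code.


Rate = k/n = 1/3611

1/3611


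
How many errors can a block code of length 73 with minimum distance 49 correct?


Correction capability = floor((d-1)/2) = floor((49-1)/2) = 24

24 errors


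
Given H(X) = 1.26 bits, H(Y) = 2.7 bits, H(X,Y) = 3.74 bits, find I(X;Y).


I(X;Y) = H(X) + H(Y) - H(X,Y) = 1.26 + 2.7 - 3.74 = 0.22

0.22 bits


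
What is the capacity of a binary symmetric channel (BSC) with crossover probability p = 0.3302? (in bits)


H(p) = -p*log2(p) - (1-p)*log2(1-p) = -0.3302*log2(0.3302) - 0.6698*log2(0.6698) = 0.527854 + 0.387277 = 0.9151. C = 1 - H(p) = 1 - 0.9151 = 0.0849

0.0849 bits


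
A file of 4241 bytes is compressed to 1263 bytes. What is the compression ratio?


Ratio = original / compressed = 4241 / 1263 = 3.3579

3.3579


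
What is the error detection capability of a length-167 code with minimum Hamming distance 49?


Detection capability = d_min - 1 = 49 - 1 = 48

48 errors


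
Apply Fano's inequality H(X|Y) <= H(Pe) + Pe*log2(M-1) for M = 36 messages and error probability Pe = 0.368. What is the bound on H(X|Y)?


H(Pe) = -Pe*log2(Pe) - (1-Pe)*log2(1-Pe) = -0.368*log2(0.368) - 0.632*log2(0.632) = 0.530738 + 0.418386 = 0.9491. Pe*log2(M-1) = 0.368*log2(35) = 1.887576. Bound = H(Pe) + Pe*log2(M-1) = 0.530738 + 0.418386 + 1.887576 = 2.8367

2.8367 bits


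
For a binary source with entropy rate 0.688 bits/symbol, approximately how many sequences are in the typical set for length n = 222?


log2|A_typical| = nH = 222 * 0.688 = 152.736, so |A_typical| ~ 2^152.736 = 9.509e+45

9.509e+45


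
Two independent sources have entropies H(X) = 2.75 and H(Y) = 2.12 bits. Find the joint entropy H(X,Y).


For independent variables, H(X,Y) = H(X) + H(Y) = 2.75 + 2.12 = 4.87

4.87 bits


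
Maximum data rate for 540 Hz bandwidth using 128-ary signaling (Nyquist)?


Rate = 2 * B * log2(M) = 2 * 540 * 7.0 = 7560.0

7560.0 bps


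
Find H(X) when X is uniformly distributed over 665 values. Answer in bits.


H = log2(n) = log2(665) = 9.3772

9.3772 bits


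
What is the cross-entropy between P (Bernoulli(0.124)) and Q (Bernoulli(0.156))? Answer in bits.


H(P,Q) = -p*log2(q) - (1-p)*log2(1-q). -0.124*log2(0.156) = 0.332367; -0.876*log2(0.844) = 0.214344. H(P,Q) = 0.332367 + 0.214344 = 0.5467

0.5467 bits


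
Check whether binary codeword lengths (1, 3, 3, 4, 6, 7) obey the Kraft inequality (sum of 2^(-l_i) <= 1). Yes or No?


Kraft sum = sum(2^(-l_i)) = 0.8359, need <= 1. Result: satisfied (a binary prefix-free code with these lengths exists)

Yes


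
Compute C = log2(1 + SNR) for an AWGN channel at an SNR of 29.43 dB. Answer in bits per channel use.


SNR_linear = 10^(29.43/10) = 877.0008; C = log2(1 + SNR_linear) = log2(1 + 877.0008) = 9.7781

9.7781 bits/channel use


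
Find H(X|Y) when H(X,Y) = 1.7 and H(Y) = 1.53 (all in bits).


H(X|Y) = H(X,Y) - H(Y) = 1.7 - 1.53 = 0.17

0.17 bits


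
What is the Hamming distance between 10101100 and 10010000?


Count differing positions: . . ^ ^ ^ ^ . . = 4 differences

4


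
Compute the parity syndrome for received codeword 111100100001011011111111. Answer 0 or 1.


Syndrome = XOR of all bits = 1 XOR 1 XOR 1 XOR 1 XOR 0 XOR 0 XOR 1 XOR 0 XOR 0 XOR 0 XOR 0 XOR 1 XOR 0 XOR 1 XOR 1 XOR 0 XOR 1 XOR 1 XOR 1 XOR 1 XOR 1 XOR 1 XOR 1 XOR 1 = 0

0


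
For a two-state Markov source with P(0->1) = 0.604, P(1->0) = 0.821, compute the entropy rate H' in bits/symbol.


Stationary distribution: pi_0 = p10/(p01+p10) = 0.5761, pi_1 = 0.4239. Entropy rate H' = pi_0*H(p01) + pi_1*H(p10) = 0.5761*0.9686 + 0.4239*0.6779 = 0.8454

0.8454 bits/symbol


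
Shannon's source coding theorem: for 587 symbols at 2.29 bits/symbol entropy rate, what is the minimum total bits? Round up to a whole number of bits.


Minimum bits >= n * H = 587 * 2.29 = 1344.23, rounded up to a whole number of bits = 1345

1345 bits


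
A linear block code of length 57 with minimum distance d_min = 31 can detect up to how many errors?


Detection capability = d_min - 1 = 31 - 1 = 30

30 errors


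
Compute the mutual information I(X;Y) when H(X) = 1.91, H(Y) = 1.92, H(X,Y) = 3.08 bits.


I(X;Y) = H(X) + H(Y) - H(X,Y) = 1.91 + 1.92 - 3.08 = 0.75

0.75 bits


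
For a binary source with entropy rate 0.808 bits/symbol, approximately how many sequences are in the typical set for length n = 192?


log2|A_typical| = nH = 192 * 0.808 = 155.136, so |A_typical| ~ 2^155.136 = 5.019e+46

5.019e+46


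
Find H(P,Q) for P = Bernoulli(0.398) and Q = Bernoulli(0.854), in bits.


H(P,Q) = -p*log2(q) - (1-p)*log2(1-q). -0.398*log2(0.854) = 0.090621; -0.602*log2(0.146) = 1.671128. H(P,Q) = 0.090621 + 1.671128 = 1.7617

1.7617 bits


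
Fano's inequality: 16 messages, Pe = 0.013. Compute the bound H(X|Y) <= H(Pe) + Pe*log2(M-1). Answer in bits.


H(Pe) = -Pe*log2(Pe) - (1-Pe)*log2(1-Pe) = -0.013*log2(0.013) - 0.987*log2(0.987) = 0.081449 + 0.018633 = 0.1001. Pe*log2(M-1) = 0.013*log2(15) = 0.050790. Bound = H(Pe) + Pe*log2(M-1) = 0.081449 + 0.018633 + 0.050790 = 0.1509

0.1509 bits


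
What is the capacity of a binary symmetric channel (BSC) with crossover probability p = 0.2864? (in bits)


H(p) = -p*log2(p) - (1-p)*log2(1-p) = -0.2864*log2(0.2864) - 0.7136*log2(0.7136) = 0.516636 + 0.347389 = 0.864. C = 1 - H(p) = 1 - 0.864 = 0.136

0.136 bits


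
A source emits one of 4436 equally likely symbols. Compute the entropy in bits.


H = log2(n) = log2(4436) = 12.115

12.115 bits


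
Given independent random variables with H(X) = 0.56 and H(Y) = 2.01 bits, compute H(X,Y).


For independent variables, H(X,Y) = H(X) + H(Y) = 0.56 + 2.01 = 2.57

2.57 bits


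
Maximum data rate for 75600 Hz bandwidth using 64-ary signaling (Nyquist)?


Rate = 2 * B * log2(M) = 2 * 75600 * 6.0 = 907200.0

907200.0 bps


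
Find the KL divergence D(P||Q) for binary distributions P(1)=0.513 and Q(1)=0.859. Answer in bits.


KL = p*log2(p/q) + (1-p)*log2((1-p)/(1-q)) = 0.513*log2(0.513/0.859) + 0.487*log2(0.487/0.141) = 0.4893

0.4893 bits


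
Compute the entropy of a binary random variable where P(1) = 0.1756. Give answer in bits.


H = -p*log2(p) - (1-p)*log2(1-p). -0.1756*log2(0.1756) = 0.440692; -0.8244*log2(0.8244) = 0.229664. H = 0.440692 + 0.229664 = 0.6704

0.6704 bits


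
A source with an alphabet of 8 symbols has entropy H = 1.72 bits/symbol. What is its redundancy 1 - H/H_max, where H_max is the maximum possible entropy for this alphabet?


H_max = log2(K) = log2(8) = 3.0 bits/symbol. Redundancy = 1 - H/H_max = 1 - 1.72/3.0 = 1 - 0.5733 = 0.4267

0.4267


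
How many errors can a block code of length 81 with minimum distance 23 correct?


Correction capability = floor((d-1)/2) = floor((23-1)/2) = 11

11 errors


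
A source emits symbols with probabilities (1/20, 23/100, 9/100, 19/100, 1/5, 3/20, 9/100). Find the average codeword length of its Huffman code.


Huffman construction (repeatedly merge the two least-probable nodes; each merge adds 1 bit to every symbol beneath it): 1/20 + 9/100 = 7/50; 9/100 + 7/50 = 23/100; 3/20 + 19/100 = 17/50; 1/5 + 23/100 = 43/100; 23/100 + 17/50 = 57/100; 43/100 + 57/100 = 1. Resulting codeword lengths (in the order the probabilities were given): (4, 2, 4, 3, 2, 3, 3). L_avg = sum(p_i * l_i) = 1/20*4 + 23/100*2 + 9/100*4 + 19/100*3 + 1/5*2 + 3/20*3 + 9/100*3 = 271/100 = 2.71

2.71 bits


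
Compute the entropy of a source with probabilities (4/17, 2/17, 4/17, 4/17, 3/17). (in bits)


H = -sum(p_i * log2(p_i)). Terms: -(4/17)*log2(4/17) = 0.491168; -(2/17)*log2(2/17) = 0.363231; -(4/17)*log2(4/17) = 0.491168; -(4/17)*log2(4/17) = 0.491168; -(3/17)*log2(3/17) = 0.441618. H = 0.491168 + 0.363231 + 0.491168 + 0.491168 + 0.441618 = 2.2784

2.2784 bits


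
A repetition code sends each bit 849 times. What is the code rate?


Rate = k/n = 1/849

1/849


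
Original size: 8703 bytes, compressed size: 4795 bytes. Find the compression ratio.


Ratio = original / compressed = 8703 / 4795 = 1.815

1.815


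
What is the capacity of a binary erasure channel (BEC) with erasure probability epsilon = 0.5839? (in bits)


C = 1 - epsilon = 1 - 0.5839 = 0.4161

0.4161 bits


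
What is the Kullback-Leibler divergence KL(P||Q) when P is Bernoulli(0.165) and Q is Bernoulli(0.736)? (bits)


KL = p*log2(p/q) + (1-p)*log2((1-p)/(1-q)) = 0.165*log2(0.165/0.736) + 0.835*log2(0.835/0.264) = 1.0312

1.0312 bits


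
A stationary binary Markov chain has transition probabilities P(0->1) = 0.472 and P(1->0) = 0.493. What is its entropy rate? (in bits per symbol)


Stationary distribution: pi_0 = p10/(p01+p10) = 0.5109, pi_1 = 0.4891. Entropy rate H' = pi_0*H(p01) + pi_1*H(p10) = 0.5109*0.9977 + 0.4891*0.9999 = 0.9988

0.9988 bits/symbol


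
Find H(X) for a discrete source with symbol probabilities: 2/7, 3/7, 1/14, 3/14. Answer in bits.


H = -sum(p_i * log2(p_i)). Terms: -(2/7)*log2(2/7) = 0.516387; -(3/7)*log2(3/7) = 0.523882; -(1/14)*log2(1/14) = 0.271954; -(3/14)*log2(3/14) = 0.476227. H = 0.516387 + 0.523882 + 0.271954 + 0.476227 = 1.7885

1.7885 bits


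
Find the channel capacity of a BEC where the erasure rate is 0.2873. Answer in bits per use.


C = 1 - epsilon = 1 - 0.2873 = 0.7127

0.7127 bits


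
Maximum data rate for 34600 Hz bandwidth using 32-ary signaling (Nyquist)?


Rate = 2 * B * log2(M) = 2 * 34600 * 5.0 = 346000.0

346000.0 bps


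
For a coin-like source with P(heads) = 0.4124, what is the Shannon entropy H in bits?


H = -p*log2(p) - (1-p)*log2(1-p). -0.4124*log2(0.4124) = 0.526999; -0.5876*log2(0.5876) = 0.450744. H = 0.526999 + 0.450744 = 0.9777

0.9777 bits


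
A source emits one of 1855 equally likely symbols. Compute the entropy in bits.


H = log2(n) = log2(1855) = 10.8572

10.8572 bits


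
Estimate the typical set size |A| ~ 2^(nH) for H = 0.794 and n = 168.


log2|A_typical| = nH = 168 * 0.794 = 133.392, so |A_typical| ~ 2^133.392 = 1.429e+40

1.429e+40


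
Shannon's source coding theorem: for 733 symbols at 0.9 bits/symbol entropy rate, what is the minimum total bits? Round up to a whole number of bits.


Minimum bits >= n * H = 733 * 0.9 = 659.7, rounded up to a whole number of bits = 660

660 bits


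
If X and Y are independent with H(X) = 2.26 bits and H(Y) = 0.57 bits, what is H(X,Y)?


For independent variables, H(X,Y) = H(X) + H(Y) = 2.26 + 0.57 = 2.83

2.83 bits


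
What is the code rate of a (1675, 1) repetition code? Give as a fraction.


Rate = k/n = 1/1675

1/1675


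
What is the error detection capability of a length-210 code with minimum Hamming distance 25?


Detection capability = d_min - 1 = 25 - 1 = 24

24 errors


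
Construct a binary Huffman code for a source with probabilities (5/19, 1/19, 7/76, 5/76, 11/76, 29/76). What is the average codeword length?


Huffman construction (repeatedly merge the two least-probable nodes; each merge adds 1 bit to every symbol beneath it): 1/19 + 5/76 = 9/76; 7/76 + 9/76 = 4/19; 11/76 + 4/19 = 27/76; 5/19 + 27/76 = 47/76; 29/76 + 47/76 = 1. Resulting codeword lengths (in the order the probabilities were given): (2, 5, 4, 5, 3, 1). L_avg = sum(p_i * l_i) = 5/19*2 + 1/19*5 + 7/76*4 + 5/76*5 + 11/76*3 + 29/76*1 = 175/76 = 2.3026

2.3026 bits


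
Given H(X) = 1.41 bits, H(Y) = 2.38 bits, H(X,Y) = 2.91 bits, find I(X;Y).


I(X;Y) = H(X) + H(Y) - H(X,Y) = 1.41 + 2.38 - 2.91 = 0.88

0.88 bits


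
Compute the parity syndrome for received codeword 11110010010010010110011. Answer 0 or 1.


Syndrome = XOR of all bits = 1 XOR 1 XOR 1 XOR 1 XOR 0 XOR 0 XOR 1 XOR 0 XOR 0 XOR 1 XOR 0 XOR 0 XOR 1 XOR 0 XOR 0 XOR 1 XOR 0 XOR 1 XOR 1 XOR 0 XOR 0 XOR 1 XOR 1 = 0

0


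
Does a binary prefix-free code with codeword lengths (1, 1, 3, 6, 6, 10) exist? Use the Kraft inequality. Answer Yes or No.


Kraft sum = sum(2^(-l_i)) = 1.1572, need <= 1. Result: violated (a binary prefix-free code with these lengths cannot exist)

No


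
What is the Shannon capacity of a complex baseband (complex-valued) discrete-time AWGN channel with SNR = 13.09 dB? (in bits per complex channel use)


SNR_linear = 10^(13.09/10) = 20.3704; C = log2(1 + SNR_linear) = log2(1 + 20.3704) = 4.4175

4.4175 bits/channel use


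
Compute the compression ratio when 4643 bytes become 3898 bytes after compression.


Ratio = original / compressed = 4643 / 3898 = 1.1911

1.1911


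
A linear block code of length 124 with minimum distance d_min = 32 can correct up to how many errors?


Correction capability = floor((d-1)/2) = floor((32-1)/2) = 15

15 errors


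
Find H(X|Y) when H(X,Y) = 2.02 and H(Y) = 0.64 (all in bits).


H(X|Y) = H(X,Y) - H(Y) = 2.02 - 0.64 = 1.38

1.38 bits


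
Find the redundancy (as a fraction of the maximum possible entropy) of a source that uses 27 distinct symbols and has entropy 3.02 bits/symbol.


H_max = log2(K) = log2(27) = 4.7549 bits/symbol. Redundancy = 1 - H/H_max = 1 - 3.02/4.7549 = 1 - 0.6351 = 0.3649

0.3649


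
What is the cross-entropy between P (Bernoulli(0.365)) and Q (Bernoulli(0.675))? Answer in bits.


H(P,Q) = -p*log2(q) - (1-p)*log2(1-q). -0.365*log2(0.675) = 0.206970; -0.635*log2(0.325) = 1.029645. H(P,Q) = 0.206970 + 1.029645 = 1.2366

1.2366 bits


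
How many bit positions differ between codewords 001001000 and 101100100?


Count differing positions: ^ . . ^ . ^ ^ . . = 4 differences

4


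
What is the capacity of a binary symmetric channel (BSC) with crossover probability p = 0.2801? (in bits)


H(p) = -p*log2(p) - (1-p)*log2(1-p) = -0.2801*log2(0.2801) - 0.7199*log2(0.7199) = 0.514260 + 0.341327 = 0.8556. C = 1 - H(p) = 1 - 0.8556 = 0.1444

0.1444 bits


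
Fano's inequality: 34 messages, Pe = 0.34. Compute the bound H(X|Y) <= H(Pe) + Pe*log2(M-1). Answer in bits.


H(Pe) = -Pe*log2(Pe) - (1-Pe)*log2(1-Pe) = -0.34*log2(0.34) - 0.66*log2(0.66) = 0.529174 + 0.395645 = 0.9248. Pe*log2(M-1) = 0.34*log2(33) = 1.715094. Bound = H(Pe) + Pe*log2(M-1) = 0.529174 + 0.395645 + 1.715094 = 2.6399

2.6399 bits


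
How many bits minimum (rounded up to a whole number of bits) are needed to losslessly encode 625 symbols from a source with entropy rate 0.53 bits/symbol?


Minimum bits >= n * H = 625 * 0.53 = 331.25, rounded up to a whole number of bits = 332

332 bits


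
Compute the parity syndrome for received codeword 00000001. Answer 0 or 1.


Syndrome = XOR of all bits = 0 XOR 0 XOR 0 XOR 0 XOR 0 XOR 0 XOR 0 XOR 1 = 1

1


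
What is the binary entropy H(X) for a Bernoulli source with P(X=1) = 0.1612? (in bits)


H = -p*log2(p) - (1-p)*log2(1-p). -0.1612*log2(0.1612) = 0.424452; -0.8388*log2(0.8388) = 0.212721. H = 0.424452 + 0.212721 = 0.6372

0.6372 bits


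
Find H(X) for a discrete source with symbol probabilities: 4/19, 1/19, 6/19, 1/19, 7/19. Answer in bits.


H = -sum(p_i * log2(p_i)). Terms: -(4/19)*log2(4/19) = 0.473248; -(1/19)*log2(1/19) = 0.223575; -(6/19)*log2(6/19) = 0.525147; -(1/19)*log2(1/19) = 0.223575; -(7/19)*log2(7/19) = 0.530737. H = 0.473248 + 0.223575 + 0.525147 + 0.223575 + 0.530737 = 1.9763

1.9763 bits


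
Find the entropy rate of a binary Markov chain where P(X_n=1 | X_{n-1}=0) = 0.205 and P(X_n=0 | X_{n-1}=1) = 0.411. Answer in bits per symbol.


Stationary distribution: pi_0 = p10/(p01+p10) = 0.6672, pi_1 = 0.3328. Entropy rate H' = pi_0*H(p01) + pi_1*H(p10) = 0.6672*0.7318 + 0.3328*0.977 = 0.8134

0.8134 bits/symbol


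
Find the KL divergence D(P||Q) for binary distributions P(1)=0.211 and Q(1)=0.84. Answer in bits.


KL = p*log2(p/q) + (1-p)*log2((1-p)/(1-q)) = 0.211*log2(0.211/0.84) + 0.789*log2(0.789/0.16) = 1.3957

1.3957 bits


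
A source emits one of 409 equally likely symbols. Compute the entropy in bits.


H = log2(n) = log2(409) = 8.676

8.676 bits


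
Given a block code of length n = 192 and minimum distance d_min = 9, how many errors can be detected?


Detection capability = d_min - 1 = 9 - 1 = 8

8 errors


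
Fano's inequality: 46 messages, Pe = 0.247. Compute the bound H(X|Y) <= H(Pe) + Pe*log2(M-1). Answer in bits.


H(Pe) = -Pe*log2(Pe) - (1-Pe)*log2(1-Pe) = -0.247*log2(0.247) - 0.753*log2(0.753) = 0.498302 + 0.308187 = 0.8065. Pe*log2(M-1) = 0.247*log2(45) = 1.356488. Bound = H(Pe) + Pe*log2(M-1) = 0.498302 + 0.308187 + 1.356488 = 2.163

2.163 bits


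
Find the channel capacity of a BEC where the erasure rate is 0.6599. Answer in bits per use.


C = 1 - epsilon = 1 - 0.6599 = 0.3401

0.3401 bits


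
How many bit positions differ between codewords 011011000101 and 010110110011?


Count differing positions: . . ^ ^ . ^ ^ ^ . ^ ^ . = 7 differences

7


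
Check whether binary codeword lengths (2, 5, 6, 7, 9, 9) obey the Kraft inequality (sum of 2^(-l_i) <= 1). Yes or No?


Kraft sum = sum(2^(-l_i)) = 0.3086, need <= 1. Result: satisfied (a binary prefix-free code with these lengths exists)

Yes


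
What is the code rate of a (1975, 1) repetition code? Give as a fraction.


Rate = k/n = 1/1975

1/1975


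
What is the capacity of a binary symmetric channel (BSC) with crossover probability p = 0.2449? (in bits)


H(p) = -p*log2(p) - (1-p)*log2(1-p) = -0.2449*log2(0.2449) - 0.7551*log2(0.7551) = 0.497082 + 0.306012 = 0.8031. C = 1 - H(p) = 1 - 0.8031 = 0.1969

0.1969 bits


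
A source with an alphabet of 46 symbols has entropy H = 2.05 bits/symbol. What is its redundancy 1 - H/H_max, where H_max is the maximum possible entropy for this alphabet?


H_max = log2(K) = log2(46) = 5.5236 bits/symbol. Redundancy = 1 - H/H_max = 1 - 2.05/5.5236 = 1 - 0.3711 = 0.6289

0.6289


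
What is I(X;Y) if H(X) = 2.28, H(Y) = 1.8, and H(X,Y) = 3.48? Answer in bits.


I(X;Y) = H(X) + H(Y) - H(X,Y) = 2.28 + 1.8 - 3.48 = 0.6

0.6 bits


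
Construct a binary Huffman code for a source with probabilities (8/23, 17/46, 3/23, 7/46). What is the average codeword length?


Huffman construction (repeatedly merge the two least-probable nodes; each merge adds 1 bit to every symbol beneath it): 3/23 + 7/46 = 13/46; 13/46 + 8/23 = 29/46; 17/46 + 29/46 = 1. Resulting codeword lengths (in the order the probabilities were given): (2, 1, 3, 3). L_avg = sum(p_i * l_i) = 8/23*2 + 17/46*1 + 3/23*3 + 7/46*3 = 44/23 = 1.913

1.913 bits


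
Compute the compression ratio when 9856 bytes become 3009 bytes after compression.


Ratio = original / compressed = 9856 / 3009 = 3.2755

3.2755


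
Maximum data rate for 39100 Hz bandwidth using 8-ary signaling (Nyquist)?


Rate = 2 * B * log2(M) = 2 * 39100 * 3.0 = 234600.0

234600.0 bps


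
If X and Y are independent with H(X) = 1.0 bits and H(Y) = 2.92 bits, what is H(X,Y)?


For independent variables, H(X,Y) = H(X) + H(Y) = 1.0 + 2.92 = 3.92

3.92 bits


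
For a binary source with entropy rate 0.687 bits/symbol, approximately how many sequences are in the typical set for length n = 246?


log2|A_typical| = nH = 246 * 0.687 = 169.002, so |A_typical| ~ 2^169.002 = 7.493e+50

7.493e+50


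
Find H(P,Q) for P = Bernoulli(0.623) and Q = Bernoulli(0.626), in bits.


H(P,Q) = -p*log2(q) - (1-p)*log2(1-q). -0.623*log2(0.626) = 0.421002; -0.377*log2(0.374) = 0.534921. H(P,Q) = 0.421002 + 0.534921 = 0.9559

0.9559 bits


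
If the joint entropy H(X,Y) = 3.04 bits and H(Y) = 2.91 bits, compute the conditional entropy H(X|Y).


H(X|Y) = H(X,Y) - H(Y) = 3.04 - 2.91 = 0.13

0.13 bits


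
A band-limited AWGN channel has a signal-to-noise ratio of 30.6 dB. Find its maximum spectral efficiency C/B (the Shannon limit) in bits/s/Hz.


SNR_linear = 10^(30.6/10) = 1148.1536; C/B = log2(1 + SNR_linear) = log2(1 + 1148.1536) = 10.1664

10.1664 bits/s/Hz


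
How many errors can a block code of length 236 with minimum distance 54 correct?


Correction capability = floor((d-1)/2) = floor((54-1)/2) = 26

26 errors


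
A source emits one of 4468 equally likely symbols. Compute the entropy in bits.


H = log2(n) = log2(4468) = 12.1254

12.1254 bits


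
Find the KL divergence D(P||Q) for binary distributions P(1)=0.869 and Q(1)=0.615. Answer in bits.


KL = p*log2(p/q) + (1-p)*log2((1-p)/(1-q)) = 0.869*log2(0.869/0.615) + 0.131*log2(0.131/0.385) = 0.2297

0.2297 bits


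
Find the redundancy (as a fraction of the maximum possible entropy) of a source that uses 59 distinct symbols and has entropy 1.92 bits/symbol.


H_max = log2(K) = log2(59) = 5.8826 bits/symbol. Redundancy = 1 - H/H_max = 1 - 1.92/5.8826 = 1 - 0.3264 = 0.6736

0.6736


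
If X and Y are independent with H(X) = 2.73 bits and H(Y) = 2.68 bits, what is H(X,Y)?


For independent variables, H(X,Y) = H(X) + H(Y) = 2.73 + 2.68 = 5.41

5.41 bits


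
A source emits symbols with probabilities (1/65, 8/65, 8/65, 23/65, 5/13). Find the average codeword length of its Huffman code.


Huffman construction (repeatedly merge the two least-probable nodes; each merge adds 1 bit to every symbol beneath it): 1/65 + 8/65 = 9/65; 8/65 + 9/65 = 17/65; 17/65 + 23/65 = 8/13; 5/13 + 8/13 = 1. Resulting codeword lengths (in the order the probabilities were given): (4, 4, 3, 2, 1). L_avg = sum(p_i * l_i) = 1/65*4 + 8/65*4 + 8/65*3 + 23/65*2 + 5/13*1 = 131/65 = 2.0154

2.0154 bits


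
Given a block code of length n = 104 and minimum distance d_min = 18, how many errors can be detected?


Detection capability = d_min - 1 = 18 - 1 = 17

17 errors


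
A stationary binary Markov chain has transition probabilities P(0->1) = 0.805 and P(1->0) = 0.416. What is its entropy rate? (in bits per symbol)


Stationary distribution: pi_0 = p10/(p01+p10) = 0.3407, pi_1 = 0.6593. Entropy rate H' = pi_0*H(p01) + pi_1*H(p10) = 0.3407*0.7118 + 0.6593*0.9795 = 0.8883

0.8883 bits/symbol


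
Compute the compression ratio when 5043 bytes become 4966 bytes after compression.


Ratio = original / compressed = 5043 / 4966 = 1.0155

1.0155


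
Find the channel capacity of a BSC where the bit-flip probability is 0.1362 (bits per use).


H(p) = -p*log2(p) - (1-p)*log2(1-p) = -0.1362*log2(0.1362) - 0.8638*log2(0.8638) = 0.391739 + 0.182461 = 0.5742. C = 1 - H(p) = 1 - 0.5742 = 0.4258

0.4258 bits


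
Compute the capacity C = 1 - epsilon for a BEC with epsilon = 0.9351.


C = 1 - epsilon = 1 - 0.9351 = 0.0649

0.0649 bits


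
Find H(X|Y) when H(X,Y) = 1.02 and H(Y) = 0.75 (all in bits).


H(X|Y) = H(X,Y) - H(Y) = 1.02 - 0.75 = 0.27

0.27 bits


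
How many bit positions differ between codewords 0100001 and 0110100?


Count differing positions: . . ^ . ^ . ^ = 3 differences

3


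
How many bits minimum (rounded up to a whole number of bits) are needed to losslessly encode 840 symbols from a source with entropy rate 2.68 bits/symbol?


Minimum bits >= n * H = 840 * 2.68 = 2251.2, rounded up to a whole number of bits = 2252

2252 bits


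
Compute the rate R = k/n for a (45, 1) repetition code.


Rate = k/n = 1/45

1/45


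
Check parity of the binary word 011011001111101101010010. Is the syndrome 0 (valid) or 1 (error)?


Syndrome = XOR of all bits = 0 XOR 1 XOR 1 XOR 0 XOR 1 XOR 1 XOR 0 XOR 0 XOR 1 XOR 1 XOR 1 XOR 1 XOR 1 XOR 0 XOR 1 XOR 1 XOR 0 XOR 1 XOR 0 XOR 1 XOR 0 XOR 0 XOR 1 XOR 0 = 0

0


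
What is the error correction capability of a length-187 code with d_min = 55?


Correction capability = floor((d-1)/2) = floor((55-1)/2) = 27

27 errors


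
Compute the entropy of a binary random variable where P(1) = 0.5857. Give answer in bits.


H = -p*log2(p) - (1-p)*log2(1-p). -0.5857*log2(0.5857) = 0.452023; -0.4143*log2(0.4143) = 0.526680. H = 0.452023 + 0.526680 = 0.9787

0.9787 bits


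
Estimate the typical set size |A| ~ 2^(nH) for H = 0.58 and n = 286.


log2|A_typical| = nH = 286 * 0.58 = 165.88, so |A_typical| ~ 2^165.88 = 8.607e+49

8.607e+49


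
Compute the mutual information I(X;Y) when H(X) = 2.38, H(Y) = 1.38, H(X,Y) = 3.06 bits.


I(X;Y) = H(X) + H(Y) - H(X,Y) = 2.38 + 1.38 - 3.06 = 0.7

0.7 bits


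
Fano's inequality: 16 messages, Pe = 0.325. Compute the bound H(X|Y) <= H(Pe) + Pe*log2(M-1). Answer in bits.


H(Pe) = -Pe*log2(Pe) - (1-Pe)*log2(1-Pe) = -0.325*log2(0.325) - 0.675*log2(0.675) = 0.526984 + 0.382752 = 0.9097. Pe*log2(M-1) = 0.325*log2(15) = 1.269739. Bound = H(Pe) + Pe*log2(M-1) = 0.526984 + 0.382752 + 1.269739 = 2.1795

2.1795 bits


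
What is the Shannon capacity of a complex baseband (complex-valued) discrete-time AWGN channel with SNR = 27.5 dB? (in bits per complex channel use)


SNR_linear = 10^(27.5/10) = 562.3413; C = log2(1 + SNR_linear) = log2(1 + 562.3413) = 9.1379

9.1379 bits/channel use


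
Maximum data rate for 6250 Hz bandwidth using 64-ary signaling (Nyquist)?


Rate = 2 * B * log2(M) = 2 * 6250 * 6.0 = 75000.0

75000.0 bps


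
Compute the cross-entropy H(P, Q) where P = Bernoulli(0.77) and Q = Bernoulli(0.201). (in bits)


H(P,Q) = -p*log2(q) - (1-p)*log2(1-q). -0.77*log2(0.201) = 1.782344; -0.23*log2(0.799) = 0.074458. H(P,Q) = 1.782344 + 0.074458 = 1.8568

1.8568 bits


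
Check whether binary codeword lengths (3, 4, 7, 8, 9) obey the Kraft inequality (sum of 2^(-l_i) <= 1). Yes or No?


Kraft sum = sum(2^(-l_i)) = 0.2012, need <= 1. Result: satisfied (a binary prefix-free code with these lengths exists)

Yes


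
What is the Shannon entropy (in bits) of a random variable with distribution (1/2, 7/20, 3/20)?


H = -sum(p_i * log2(p_i)). Terms: -(1/2)*log2(1/2) = 0.500000; -(7/20)*log2(7/20) = 0.530101; -(3/20)*log2(3/20) = 0.410545. H = 0.500000 + 0.530101 + 0.410545 = 1.4406

1.4406 bits


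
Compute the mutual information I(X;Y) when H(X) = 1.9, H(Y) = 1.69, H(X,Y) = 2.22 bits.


I(X;Y) = H(X) + H(Y) - H(X,Y) = 1.9 + 1.69 - 2.22 = 1.37

1.37 bits


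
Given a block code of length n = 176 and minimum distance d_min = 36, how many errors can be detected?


Detection capability = d_min - 1 = 36 - 1 = 35

35 errors


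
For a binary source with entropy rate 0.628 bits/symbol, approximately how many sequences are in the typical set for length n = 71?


log2|A_typical| = nH = 71 * 0.628 = 44.588, so |A_typical| ~ 2^44.588 = 2.644e+13

2.644e+13


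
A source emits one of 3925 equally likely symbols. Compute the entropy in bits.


H = log2(n) = log2(3925) = 11.9385

11.9385 bits


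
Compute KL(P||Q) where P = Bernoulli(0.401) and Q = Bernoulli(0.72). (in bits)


KL = p*log2(p/q) + (1-p)*log2((1-p)/(1-q)) = 0.401*log2(0.401/0.72) + 0.599*log2(0.599/0.28) = 0.3186

0.3186 bits


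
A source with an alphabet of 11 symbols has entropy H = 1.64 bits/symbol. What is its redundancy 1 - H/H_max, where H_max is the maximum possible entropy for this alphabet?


H_max = log2(K) = log2(11) = 3.4594 bits/symbol. Redundancy = 1 - H/H_max = 1 - 1.64/3.4594 = 1 - 0.4741 = 0.5259

0.5259


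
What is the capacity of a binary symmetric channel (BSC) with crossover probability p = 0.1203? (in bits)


H(p) = -p*log2(p) - (1-p)*log2(1-p) = -0.1203*log2(0.1203) - 0.8797*log2(0.8797) = 0.367552 + 0.162671 = 0.5302. C = 1 - H(p) = 1 - 0.5302 = 0.4698

0.4698 bits


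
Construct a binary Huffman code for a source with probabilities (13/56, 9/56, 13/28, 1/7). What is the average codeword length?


Huffman construction (repeatedly merge the two least-probable nodes; each merge adds 1 bit to every symbol beneath it): 1/7 + 9/56 = 17/56; 13/56 + 17/56 = 15/28; 13/28 + 15/28 = 1. Resulting codeword lengths (in the order the probabilities were given): (2, 3, 1, 3). L_avg = sum(p_i * l_i) = 13/56*2 + 9/56*3 + 13/28*1 + 1/7*3 = 103/56 = 1.8393

1.8393 bits


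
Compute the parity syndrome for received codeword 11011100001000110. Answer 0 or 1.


Syndrome = XOR of all bits = 1 XOR 1 XOR 0 XOR 1 XOR 1 XOR 1 XOR 0 XOR 0 XOR 0 XOR 0 XOR 1 XOR 0 XOR 0 XOR 0 XOR 1 XOR 1 XOR 0 = 0

0


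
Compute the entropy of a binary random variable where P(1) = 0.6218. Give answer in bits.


H = -p*log2(p) - (1-p)*log2(1-p). -0.6218*log2(0.6218) = 0.426230; -0.3782*log2(0.3782) = 0.530531. H = 0.426230 + 0.530531 = 0.9568

0.9568 bits


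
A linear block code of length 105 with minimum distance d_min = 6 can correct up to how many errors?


Correction capability = floor((d-1)/2) = floor((6-1)/2) = 2

2 errors


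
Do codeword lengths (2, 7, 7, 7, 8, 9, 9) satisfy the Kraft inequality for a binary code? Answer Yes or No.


Kraft sum = sum(2^(-l_i)) = 0.2812, need <= 1. Result: satisfied (a binary prefix-free code with these lengths exists)

Yes


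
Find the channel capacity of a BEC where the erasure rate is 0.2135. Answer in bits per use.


C = 1 - epsilon = 1 - 0.2135 = 0.7865

0.7865 bits


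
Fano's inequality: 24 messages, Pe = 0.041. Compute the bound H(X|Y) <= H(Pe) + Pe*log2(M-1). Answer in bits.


H(Pe) = -Pe*log2(Pe) - (1-Pe)*log2(1-Pe) = -0.041*log2(0.041) - 0.959*log2(0.959) = 0.188938 + 0.057921 = 0.2469. Pe*log2(M-1) = 0.041*log2(23) = 0.185466. Bound = H(Pe) + Pe*log2(M-1) = 0.188938 + 0.057921 + 0.185466 = 0.4323

0.4323 bits


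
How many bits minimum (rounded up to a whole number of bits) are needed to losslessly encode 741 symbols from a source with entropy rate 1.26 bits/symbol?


Minimum bits >= n * H = 741 * 1.26 = 933.66, rounded up to a whole number of bits = 934

934 bits


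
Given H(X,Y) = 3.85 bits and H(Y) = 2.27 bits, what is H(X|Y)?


H(X|Y) = H(X,Y) - H(Y) = 3.85 - 2.27 = 1.58

1.58 bits


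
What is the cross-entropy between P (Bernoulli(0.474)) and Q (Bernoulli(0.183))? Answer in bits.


H(P,Q) = -p*log2(q) - (1-p)*log2(1-q). -0.474*log2(0.183) = 1.161340; -0.526*log2(0.817) = 0.153377. H(P,Q) = 1.161340 + 0.153377 = 1.3147

1.3147 bits


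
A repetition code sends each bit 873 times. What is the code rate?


Rate = k/n = 1/873

1/873


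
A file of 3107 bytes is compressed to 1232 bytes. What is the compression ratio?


Ratio = original / compressed = 3107 / 1232 = 2.5219

2.5219


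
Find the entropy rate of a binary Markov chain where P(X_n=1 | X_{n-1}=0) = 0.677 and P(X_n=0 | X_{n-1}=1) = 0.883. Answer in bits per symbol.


Stationary distribution: pi_0 = p10/(p01+p10) = 0.566, pi_1 = 0.434. Entropy rate H' = pi_0*H(p01) + pi_1*H(p10) = 0.566*0.9076 + 0.434*0.5207 = 0.7397

0.7397 bits/symbol


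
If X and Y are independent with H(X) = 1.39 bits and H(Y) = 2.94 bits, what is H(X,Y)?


For independent variables, H(X,Y) = H(X) + H(Y) = 1.39 + 2.94 = 4.33

4.33 bits


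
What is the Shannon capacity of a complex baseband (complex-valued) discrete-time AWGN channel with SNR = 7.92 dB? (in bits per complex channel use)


SNR_linear = 10^(7.92/10) = 6.1944; C = log2(1 + SNR_linear) = log2(1 + 6.1944) = 2.8469

2.8469 bits/channel use


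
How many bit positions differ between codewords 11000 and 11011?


Count differing positions: . . . ^ ^ = 2 differences

2


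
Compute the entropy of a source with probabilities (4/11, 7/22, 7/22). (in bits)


H = -sum(p_i * log2(p_i)). Terms: -(4/11)*log2(4/11) = 0.530702; -(7/22)*log2(7/22) = 0.525661; -(7/22)*log2(7/22) = 0.525661. H = 0.530702 + 0.525661 + 0.525661 = 1.582

1.582 bits


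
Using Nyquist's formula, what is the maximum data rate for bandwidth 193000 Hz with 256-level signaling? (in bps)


Rate = 2 * B * log2(M) = 2 * 193000 * 8.0 = 3088000.0

3088000.0 bps


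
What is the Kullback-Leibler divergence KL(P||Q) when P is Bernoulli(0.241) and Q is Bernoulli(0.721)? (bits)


KL = p*log2(p/q) + (1-p)*log2((1-p)/(1-q)) = 0.241*log2(0.241/0.721) + 0.759*log2(0.759/0.279) = 0.7149

0.7149 bits


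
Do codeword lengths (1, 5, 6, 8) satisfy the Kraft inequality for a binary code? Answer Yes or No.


Kraft sum = sum(2^(-l_i)) = 0.5508, need <= 1. Result: satisfied (a binary prefix-free code with these lengths exists)

Yes


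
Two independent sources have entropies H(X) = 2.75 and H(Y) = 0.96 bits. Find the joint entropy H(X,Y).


For independent variables, H(X,Y) = H(X) + H(Y) = 2.75 + 0.96 = 3.71

3.71 bits


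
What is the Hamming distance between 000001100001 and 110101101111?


Count differing positions: ^ ^ . ^ . . . . ^ ^ ^ . = 6 differences

6


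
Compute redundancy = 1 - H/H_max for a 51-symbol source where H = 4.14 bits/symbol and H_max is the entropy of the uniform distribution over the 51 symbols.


H_max = log2(K) = log2(51) = 5.6724 bits/symbol. Redundancy = 1 - H/H_max = 1 - 4.14/5.6724 = 1 - 0.7298 = 0.2702

0.2702


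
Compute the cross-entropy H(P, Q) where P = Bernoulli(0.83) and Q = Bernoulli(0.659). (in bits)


H(P,Q) = -p*log2(q) - (1-p)*log2(1-q). -0.83*log2(0.659) = 0.499369; -0.17*log2(0.341) = 0.263867. H(P,Q) = 0.499369 + 0.263867 = 0.7632

0.7632 bits


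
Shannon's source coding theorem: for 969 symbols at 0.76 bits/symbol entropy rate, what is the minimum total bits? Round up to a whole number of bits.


Minimum bits >= n * H = 969 * 0.76 = 736.44, rounded up to a whole number of bits = 737

737 bits


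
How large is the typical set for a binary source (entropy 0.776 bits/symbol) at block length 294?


log2|A_typical| = nH = 294 * 0.776 = 228.144, so |A_typical| ~ 2^228.144 = 4.766e+68

4.766e+68


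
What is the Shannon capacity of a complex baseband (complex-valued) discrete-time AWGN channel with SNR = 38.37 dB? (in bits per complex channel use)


SNR_linear = 10^(38.37/10) = 6870.6844; C = log2(1 + SNR_linear) = log2(1 + 6870.6844) = 12.7464

12.7464 bits/channel use


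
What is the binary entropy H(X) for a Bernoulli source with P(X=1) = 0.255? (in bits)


H = -p*log2(p) - (1-p)*log2(1-p). -0.255*log2(0.255) = 0.502715; -0.745*log2(0.745) = 0.316392. H = 0.502715 + 0.316392 = 0.8191

0.8191 bits


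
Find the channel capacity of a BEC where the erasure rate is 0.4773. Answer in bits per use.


C = 1 - epsilon = 1 - 0.4773 = 0.5227

0.5227 bits


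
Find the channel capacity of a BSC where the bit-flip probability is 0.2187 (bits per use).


H(p) = -p*log2(p) - (1-p)*log2(1-p) = -0.2187*log2(0.2187) - 0.7813*log2(0.7813) = 0.479604 + 0.278183 = 0.7578. C = 1 - H(p) = 1 - 0.7578 = 0.2422

0.2422 bits


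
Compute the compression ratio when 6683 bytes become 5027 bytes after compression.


Ratio = original / compressed = 6683 / 5027 = 1.3294

1.3294


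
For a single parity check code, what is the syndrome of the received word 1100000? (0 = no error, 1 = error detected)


Syndrome = XOR of all bits = 1 XOR 1 XOR 0 XOR 0 XOR 0 XOR 0 XOR 0 = 0

0


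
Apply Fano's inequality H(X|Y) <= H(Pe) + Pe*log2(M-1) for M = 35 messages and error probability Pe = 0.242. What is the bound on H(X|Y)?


H(Pe) = -Pe*log2(Pe) - (1-Pe)*log2(1-Pe) = -0.242*log2(0.242) - 0.758*log2(0.758) = 0.495355 + 0.302996 = 0.7984. Pe*log2(M-1) = 0.242*log2(34) = 1.231166. Bound = H(Pe) + Pe*log2(M-1) = 0.495355 + 0.302996 + 1.231166 = 2.0295

2.0295 bits


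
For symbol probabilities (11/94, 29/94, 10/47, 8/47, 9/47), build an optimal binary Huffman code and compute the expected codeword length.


Huffman construction (repeatedly merge the two least-probable nodes; each merge adds 1 bit to every symbol beneath it): 11/94 + 8/47 = 27/94; 9/47 + 10/47 = 19/47; 27/94 + 29/94 = 28/47; 19/47 + 28/47 = 1. Resulting codeword lengths (in the order the probabilities were given): (3, 2, 2, 3, 2). L_avg = sum(p_i * l_i) = 11/94*3 + 29/94*2 + 10/47*2 + 8/47*3 + 9/47*2 = 215/94 = 2.2872

2.2872 bits
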